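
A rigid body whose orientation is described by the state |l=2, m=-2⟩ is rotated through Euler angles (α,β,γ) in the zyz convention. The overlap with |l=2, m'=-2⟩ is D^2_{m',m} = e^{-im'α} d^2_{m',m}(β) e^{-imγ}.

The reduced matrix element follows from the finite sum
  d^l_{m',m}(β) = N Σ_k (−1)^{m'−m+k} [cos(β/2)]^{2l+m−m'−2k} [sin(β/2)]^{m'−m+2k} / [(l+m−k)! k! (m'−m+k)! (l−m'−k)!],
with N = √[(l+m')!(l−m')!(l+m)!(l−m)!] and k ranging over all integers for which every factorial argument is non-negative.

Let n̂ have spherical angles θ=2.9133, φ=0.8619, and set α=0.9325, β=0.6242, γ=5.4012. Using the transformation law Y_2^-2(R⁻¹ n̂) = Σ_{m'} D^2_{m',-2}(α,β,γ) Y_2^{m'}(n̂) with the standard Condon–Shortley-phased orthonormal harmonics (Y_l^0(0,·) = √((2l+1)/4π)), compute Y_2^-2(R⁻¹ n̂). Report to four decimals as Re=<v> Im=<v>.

Need the full column D^2_{m',-2} for m'=−2..2 at α=0.9325, β=0.6242, γ=5.4012.
cos(β/2)=0.951691, sin(β/2)=0.307058
d^2_{-2,-2}: single k=0 term ⇒ +0.820321;  D = +0.816138+0.082736i
d^2_{-1,-2}: single k=0 term ⇒ -0.529344;  D = -0.356667+0.391144i
d^2_{0,-2}: single k=0 term ⇒ +0.209174;  D = -0.040156-0.205283i
d^2_{1,-2}: single k=0 term ⇒ -0.055104;  D = +0.049735+0.023726i
d^2_{2,-2}: single k=0 term ⇒ +0.008890;  D = -0.007855+0.004163i
Y_2^{m'}(θ=2.9133,φ=0.8619) and Σ D·Y over m':
  (+0.8161+0.0827i)·(-0.0030-0.0196i)  (-0.3567+0.3911i)·(-0.1109+0.1293i)  (-0.0402-0.2053i)·(+0.5823+0.0000i)  (+0.0497+0.0237i)·(+0.1109+0.1293i)  (-0.0079+0.0042i)·(-0.0030+0.0196i)
Y_2^-2(R⁻¹ n̂) = -0.032860-0.216327i

Re=-0.0329 Im=-0.2163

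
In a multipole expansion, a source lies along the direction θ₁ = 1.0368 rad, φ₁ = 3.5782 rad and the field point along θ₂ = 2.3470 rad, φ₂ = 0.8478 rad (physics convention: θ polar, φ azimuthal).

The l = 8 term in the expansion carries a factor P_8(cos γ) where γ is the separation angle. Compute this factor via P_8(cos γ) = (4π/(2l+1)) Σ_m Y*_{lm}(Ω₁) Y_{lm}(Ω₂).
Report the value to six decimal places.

-0.375152

Expand P_8 via completeness: Σ_{m} conj(Y_{8,m}) at Ω₁ times Y_{8,m} at Ω₂ —
  m=-8: (-0.145862-0.053453i) × (+0.030421-0.016588i) = -0.005324+0.000793i  (running Σ = -0.005324+0.000793i)
  m=-7: (+0.366091-0.031319i) × (-0.127890-0.046479i) = -0.048275-0.013010i  (running Σ = -0.053599-0.012217i)
  m=-6: (-0.383037+0.220305i) × (+0.115630+0.294265i) = -0.109119-0.087241i  (running Σ = -0.162718-0.099457i)
  m=-5: (+0.099573-0.141790i) × (+0.209606-0.409198i) = -0.037149-0.070465i  (running Σ = -0.199867-0.169922i)
  m=-4: (+0.044565-0.251124i) × (-0.331214+0.084434i) = +0.006443+0.086939i  (running Σ = -0.193424-0.082984i)
  m=-3: (+0.081806+0.306317i) × (-0.067288-0.045856i) = +0.008542-0.024363i  (running Σ = -0.184882-0.107347i)
  m=-2: (+0.067269+0.080258i) × (+0.047918+0.381948i) = -0.027431+0.029539i  (running Σ = -0.212313-0.077807i)
  m=-1: (-0.305807-0.142703i) × (+0.067233-0.076195i) = -0.031434+0.013707i  (running Σ = -0.243747-0.064101i)
  m=0: (-0.056224-0.000000i) × (+0.356043+0.000000i) = -0.020018-0.000000i  (running Σ = -0.263765-0.064101i)
  m=1: (+0.305807-0.142703i) × (-0.067233-0.076195i) = -0.031434-0.013707i  (running Σ = -0.295198-0.077807i)
  m=2: (+0.067269-0.080258i) × (+0.047918-0.381948i) = -0.027431-0.029539i  (running Σ = -0.322630-0.107347i)
  m=3: (-0.081806+0.306317i) × (+0.067288-0.045856i) = +0.008542+0.024363i  (running Σ = -0.314088-0.082984i)
  m=4: (+0.044565+0.251124i) × (-0.331214-0.084434i) = +0.006443-0.086939i  (running Σ = -0.307645-0.169922i)
  m=5: (-0.099573-0.141790i) × (-0.209606-0.409198i) = -0.037149+0.070465i  (running Σ = -0.344794-0.099457i)
  m=6: (-0.383037-0.220305i) × (+0.115630-0.294265i) = -0.109119+0.087241i  (running Σ = -0.453912-0.012217i)
  m=7: (-0.366091-0.031319i) × (+0.127890-0.046479i) = -0.048275+0.013010i  (running Σ = -0.502187+0.000793i)
  m=8: (-0.145862+0.053453i) × (+0.030421+0.016588i) = -0.005324-0.000793i  (running Σ = -0.507511+0.000000i)
Σ over m = -0.507511+0.000000i; ×(4π/17) → -0.375152+0.000000i. Real part: -0.375152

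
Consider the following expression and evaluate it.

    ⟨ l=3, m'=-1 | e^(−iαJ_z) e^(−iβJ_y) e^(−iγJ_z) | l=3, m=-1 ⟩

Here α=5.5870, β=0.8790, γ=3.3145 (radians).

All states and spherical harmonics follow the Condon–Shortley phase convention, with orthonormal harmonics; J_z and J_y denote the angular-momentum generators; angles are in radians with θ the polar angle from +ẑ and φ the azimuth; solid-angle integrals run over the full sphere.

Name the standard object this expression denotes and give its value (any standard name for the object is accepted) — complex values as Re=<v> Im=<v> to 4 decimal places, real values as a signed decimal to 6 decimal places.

Wigner D-matrix element, Re=0.2261 Im=-0.1305

This is a Wigner D-matrix element — the rotation-matrix element ⟨l m'| R(α,β,γ) |l m⟩ in the angular-momentum basis.
Split into d^3_{-1,-1}(β=0.8790) × two z-phases.
Half-angle: c=0.904965, s=0.425487. N=√(2·24·2·24)=48.000000
The bounds max(0,m−m')=0 and min(l+m,l−m')=2 give 3 terms
  k=0: (−1)^0·48.0000/(48)·0.9050^6·0.4255^0 = +0.549274
  k=1: (−1)^1·48.0000/(6)·0.9050^4·0.4255^2 = -0.971379
  k=2: (−1)^2·48.0000/(8)·0.9050^2·0.4255^4 = +0.161050
d^3_{-1,-1}(0.8790) = +0.549274 -0.971379 +0.161050 = -0.261055
Phases: e^{-i·(-1)·5.5870}=+0.767294-0.641295i, e^{-i·(-1)·3.3145}=-0.985089-0.172047i ⇒ D=+0.226122-0.130455i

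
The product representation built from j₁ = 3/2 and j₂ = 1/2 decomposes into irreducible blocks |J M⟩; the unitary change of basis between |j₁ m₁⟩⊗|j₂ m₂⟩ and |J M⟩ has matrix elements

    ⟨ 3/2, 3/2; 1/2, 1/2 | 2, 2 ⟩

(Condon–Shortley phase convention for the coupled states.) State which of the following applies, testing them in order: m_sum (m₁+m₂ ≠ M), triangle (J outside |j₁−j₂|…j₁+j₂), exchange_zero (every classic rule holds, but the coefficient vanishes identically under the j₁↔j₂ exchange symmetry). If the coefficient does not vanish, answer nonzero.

m-sum: m₁+m₂ = 3/2+1/2 = 2, M = 2  ✓
triangle: |j₁−j₂| = 1 ≤ J = 2 ≤ j₁+j₂ = 2  ✓
exchange: j₁≠j₂ or m₁≠m₂ — the exchange symmetry imposes no constraint here
value check: CG = +1 = +1.000000 ≠ 0

nonzero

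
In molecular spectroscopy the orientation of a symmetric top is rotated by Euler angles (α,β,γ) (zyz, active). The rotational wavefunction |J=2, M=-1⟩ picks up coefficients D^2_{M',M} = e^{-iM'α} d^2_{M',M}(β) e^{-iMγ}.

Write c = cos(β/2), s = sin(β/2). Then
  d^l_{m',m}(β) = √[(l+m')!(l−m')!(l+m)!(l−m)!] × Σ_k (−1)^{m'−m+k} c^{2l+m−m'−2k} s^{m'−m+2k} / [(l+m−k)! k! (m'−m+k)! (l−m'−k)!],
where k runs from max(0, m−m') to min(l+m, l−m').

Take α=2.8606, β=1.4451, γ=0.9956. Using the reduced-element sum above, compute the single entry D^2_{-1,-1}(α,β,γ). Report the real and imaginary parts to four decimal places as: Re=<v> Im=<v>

Re=0.3185 Im=0.2763

First d^2_{-1,-1}(β=1.4451), then the phase factors e^{-i(-1)α} and e^{-i(-1)γ}:
c=cos(1.445100/2)=0.750122, s=sin(1.445100/2)=0.661300; N=√[1·6·1·6]=6.000000
k: max(0,(-1)−(-1))=0 … min(2+(-1),2−(-1))=1
  k=0: (−1)^0·6.0000/(6)·0.7501^4·0.6613^0 = +0.316612
  k=1: (−1)^1·6.0000/(2)·0.7501^2·0.6613^2 = -0.738213
d^2_{-1,-1}(1.4451) = +0.316612 -0.738213 = -0.421601
Phases: e^{-i·(-1)·2.8606}=-0.960781+0.277310i, e^{-i·(-1)·0.9956}=+0.544000+0.839086i ⇒ D=+0.318456+0.276284i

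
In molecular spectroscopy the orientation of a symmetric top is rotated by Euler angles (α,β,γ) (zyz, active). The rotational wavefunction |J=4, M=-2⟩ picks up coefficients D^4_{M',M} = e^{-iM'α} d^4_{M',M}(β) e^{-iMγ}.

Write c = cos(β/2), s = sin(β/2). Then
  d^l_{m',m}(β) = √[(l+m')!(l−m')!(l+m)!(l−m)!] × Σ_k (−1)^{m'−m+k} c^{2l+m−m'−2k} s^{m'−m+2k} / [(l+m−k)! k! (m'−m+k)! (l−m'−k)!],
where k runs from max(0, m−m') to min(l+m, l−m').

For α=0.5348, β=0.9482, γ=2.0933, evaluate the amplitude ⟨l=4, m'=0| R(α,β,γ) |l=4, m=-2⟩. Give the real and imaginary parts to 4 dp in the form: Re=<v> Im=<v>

First d^4_{0,-2}(β=0.9482), then the phase factors e^{-i(0)α} and e^{-i(-2)γ}:
c=cos(0.948200/2)=0.889704, s=sin(0.948200/2)=0.456538; N=√[24·24·2·720]=910.735966
Admissible k: 0..2 (factorial args all ≥0)
  k=0: (−1)^2·910.7360/(96)·0.8897^6·0.4565^2 = +0.980727
  k=1: (−1)^3·910.7360/(36)·0.8897^4·0.4565^4 = -0.688620
  k=2: (−1)^4·910.7360/(96)·0.8897^2·0.4565^6 = +0.067994
d^4_{0,-2}(0.9482) = +0.980727 -0.688620 +0.067994 = +0.360102
D = (+1.000000+0.000000i)·(+0.360102)·(-0.501896-0.864928i) = -0.180733-0.311462i

Re=-0.1807 Im=-0.3115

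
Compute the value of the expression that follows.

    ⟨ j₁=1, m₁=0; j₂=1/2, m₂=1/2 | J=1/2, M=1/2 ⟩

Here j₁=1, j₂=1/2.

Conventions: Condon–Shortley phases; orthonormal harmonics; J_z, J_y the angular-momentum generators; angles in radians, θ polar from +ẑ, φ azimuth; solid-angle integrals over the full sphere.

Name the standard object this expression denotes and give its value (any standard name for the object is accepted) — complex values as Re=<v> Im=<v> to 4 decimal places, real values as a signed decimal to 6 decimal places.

Clebsch–Gordan coefficient, −√(1/3) ≈ -0.577350

This is a Clebsch–Gordan (vector-coupling) coefficient.
j₁+j₂−J=1  J+j₁−j₂=1  J−j₁+j₂=0  j₁+j₂+J+1=3
(j₁±m₁, j₂±m₂, J±M) = (1,1,1,0,1,0)
P² = 1/3
sum k=1..1:
  [1] −1/1 = -1
S = -1
C² = P²·S² = 1/3 ; C = -0.577350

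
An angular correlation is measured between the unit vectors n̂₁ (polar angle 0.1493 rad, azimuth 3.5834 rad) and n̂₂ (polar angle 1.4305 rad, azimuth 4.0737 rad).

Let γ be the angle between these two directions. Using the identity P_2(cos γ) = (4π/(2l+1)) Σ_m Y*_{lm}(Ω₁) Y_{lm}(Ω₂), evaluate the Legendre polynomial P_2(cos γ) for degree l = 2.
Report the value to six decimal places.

Addition theorem: P_2(cos γ) = (4π/5) Σ_m Y*_{lm}(Ω₁) Y_{lm}(Ω₂), m = −2…2:
  [-2]  conj(Y_{2,-2})(Ω₁) = (0.005422, 0.006607) ; Y_{2,-2}(Ω₂) = (-0.109536, -0.362535) ; Δ = (0.001801, -0.002689)
  [-1]  conj(Y_{2,-1})(Ω₁) = (-0.102724, -0.048587) ; Y_{2,-1}(Ω₂) = (-0.063769, 0.085883) ; Δ = (0.010723, -0.005724)
  [+0]  conj(Y_{2,0})(Ω₁) = (0.609849, -0.000000) ; Y_{2,0}(Ω₂) = (-0.296890, 0.000000) ; Δ = (-0.181058, 0.000000)
  [+1]  conj(Y_{2,1})(Ω₁) = (0.102724, -0.048587) ; Y_{2,1}(Ω₂) = (0.063769, 0.085883) ; Δ = (0.010723, 0.005724)
  [+2]  conj(Y_{2,2})(Ω₁) = (0.005422, -0.006607) ; Y_{2,2}(Ω₂) = (-0.109536, 0.362535) ; Δ = (0.001801, 0.002689)
Total Σ_m = (-0.156008, 0.000000). Multiply by 2.513274: (-0.392092, 0.000000). P_2(cos γ) = -0.392092

-0.392092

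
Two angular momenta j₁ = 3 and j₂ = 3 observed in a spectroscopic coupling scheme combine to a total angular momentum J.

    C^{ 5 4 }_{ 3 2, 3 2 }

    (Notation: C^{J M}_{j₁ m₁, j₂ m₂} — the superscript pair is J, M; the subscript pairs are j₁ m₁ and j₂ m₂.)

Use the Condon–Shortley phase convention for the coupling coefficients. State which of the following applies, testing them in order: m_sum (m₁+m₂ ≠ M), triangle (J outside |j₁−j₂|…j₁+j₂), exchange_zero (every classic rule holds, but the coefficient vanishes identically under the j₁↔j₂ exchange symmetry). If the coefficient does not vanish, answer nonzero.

m-sum: m₁+m₂ = 2+2 = 4, M = 4  ✓
triangle: |j₁−j₂| = 0 ≤ J = 5 ≤ j₁+j₂ = 6  ✓
exchange: j₁=j₂ and m₁=m₂, and (−1)^(j₁+j₂−J) = (−1)^1 = −1 forces ⟨j₁m₁;j₂m₂|JM⟩ = −⟨j₂m₂;j₁m₁|JM⟩ = −⟨j₁m₁;j₂m₂|JM⟩ ⇒ the coefficient vanishes identically
Racah sum check: Σ_k collapses to 0 ⇒ CG = 0

exchange_zero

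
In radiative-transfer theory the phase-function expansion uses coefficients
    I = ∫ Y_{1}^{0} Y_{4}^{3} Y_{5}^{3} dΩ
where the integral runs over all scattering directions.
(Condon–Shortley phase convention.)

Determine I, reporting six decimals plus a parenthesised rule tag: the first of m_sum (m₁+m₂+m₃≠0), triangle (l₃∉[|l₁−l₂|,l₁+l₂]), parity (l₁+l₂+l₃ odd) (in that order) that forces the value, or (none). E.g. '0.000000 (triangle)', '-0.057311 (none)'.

0.000000 (m_sum)

Σmᵢ = 6 ≠ 0, so the φ-integral vanishes; I = 0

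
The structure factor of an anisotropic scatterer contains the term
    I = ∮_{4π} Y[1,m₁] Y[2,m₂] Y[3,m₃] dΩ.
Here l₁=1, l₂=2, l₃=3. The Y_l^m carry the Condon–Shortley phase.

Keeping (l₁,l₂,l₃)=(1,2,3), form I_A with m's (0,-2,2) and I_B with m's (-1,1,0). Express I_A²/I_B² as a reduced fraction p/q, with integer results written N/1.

Shared (l₁,l₂,l₃)=(1,2,3): N and (l;000)² cancel in I_A²/I_B².
A: Δ = 0!·2!·4!/7! = 1/105; Racah Σ t=0..0: t=0:+1/24 = 1/24; ⇒ 3j(1 2 3; 0 -2 2)² = 1/21, sgn -1
B: Δ = 0!·2!·4!/7! = 1/105; Racah Σ t=0..0: t=0:+1/12 = 1/12; ⇒ 3j(1 2 3; -1 1 0)² = 1/35, sgn -1
I_A²/I_B² = (1/21)/(1/35) = 5/3

5/3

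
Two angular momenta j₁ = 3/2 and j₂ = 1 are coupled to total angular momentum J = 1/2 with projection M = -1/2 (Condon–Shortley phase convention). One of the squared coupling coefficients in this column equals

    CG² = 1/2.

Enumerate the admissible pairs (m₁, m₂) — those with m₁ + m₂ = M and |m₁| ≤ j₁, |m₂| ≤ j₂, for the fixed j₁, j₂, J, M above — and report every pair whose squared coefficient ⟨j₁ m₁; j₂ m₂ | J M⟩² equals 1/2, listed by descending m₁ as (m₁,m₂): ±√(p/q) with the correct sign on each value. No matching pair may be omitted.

(-3/2,1): +√(1/2)

Admissible pairs with m₁+m₂ = M = -1/2: (-3/2,1), (-1/2,0), (1/2,-1)
  (m₁,m₂)=(1/2,-1): CG² = 1/6, CG = +√(1/6)
  (m₁,m₂)=(-1/2,0): CG² = 1/3, CG = −√(1/3)
  (m₁,m₂)=(-3/2,1): CG² = 1/2, CG = +√(1/2)   ← matches the target
Pairs with CG² = 1/2: (-3/2,1): +√(1/2)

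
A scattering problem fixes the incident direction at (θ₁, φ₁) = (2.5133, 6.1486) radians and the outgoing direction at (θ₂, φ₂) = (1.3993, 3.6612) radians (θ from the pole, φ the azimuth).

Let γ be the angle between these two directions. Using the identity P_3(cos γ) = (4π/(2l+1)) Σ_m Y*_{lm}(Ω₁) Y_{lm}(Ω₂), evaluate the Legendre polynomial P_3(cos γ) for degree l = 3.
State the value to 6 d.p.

Summing Y*_{l m}(θ₁,φ₁)·Y_{l m}(θ₂,φ₂) over m ∈ [−3, 3]; prefactor 4π/(2·3+1) = 1.795196:
  [-3]  conj(Y_{3,-3})(Ω₁) = +0.077907-0.033284i ; Y_{3,-3}(Ω₂) = -0.004779+0.399102i ; Δ = +0.012911+0.031252i
  [-2]  conj(Y_{3,-2})(Ω₁) = -0.275353+0.075960i ; Y_{3,-2}(Ω₂) = +0.085833-0.145963i ; Δ = -0.012547+0.046711i
  [-1]  conj(Y_{3,-1})(Ω₁) = +0.427798-0.057925i ; Y_{3,-1}(Ω₂) = +0.236159-0.135093i ; Δ = +0.093203-0.071472i
  [+0]  conj(Y_{3,0})(Ω₁) = -0.082321-0.000000i ; Y_{3,0}(Ω₂) = -0.181782+0.000000i ; Δ = +0.014964+0.000000i
  [+1]  conj(Y_{3,1})(Ω₁) = -0.427798-0.057925i ; Y_{3,1}(Ω₂) = -0.236159-0.135093i ; Δ = +0.093203+0.071472i
  [+2]  conj(Y_{3,2})(Ω₁) = -0.275353-0.075960i ; Y_{3,2}(Ω₂) = +0.085833+0.145963i ; Δ = -0.012547-0.046711i
  [+3]  conj(Y_{3,3})(Ω₁) = -0.077907-0.033284i ; Y_{3,3}(Ω₂) = +0.004779+0.399102i ; Δ = +0.012911-0.031252i
Accumulated sum +0.202099-0.000000i; after 4π/(2l+1) scaling, +0.362808-0.000000i ⇒ P_3 = 0.362808

0.362808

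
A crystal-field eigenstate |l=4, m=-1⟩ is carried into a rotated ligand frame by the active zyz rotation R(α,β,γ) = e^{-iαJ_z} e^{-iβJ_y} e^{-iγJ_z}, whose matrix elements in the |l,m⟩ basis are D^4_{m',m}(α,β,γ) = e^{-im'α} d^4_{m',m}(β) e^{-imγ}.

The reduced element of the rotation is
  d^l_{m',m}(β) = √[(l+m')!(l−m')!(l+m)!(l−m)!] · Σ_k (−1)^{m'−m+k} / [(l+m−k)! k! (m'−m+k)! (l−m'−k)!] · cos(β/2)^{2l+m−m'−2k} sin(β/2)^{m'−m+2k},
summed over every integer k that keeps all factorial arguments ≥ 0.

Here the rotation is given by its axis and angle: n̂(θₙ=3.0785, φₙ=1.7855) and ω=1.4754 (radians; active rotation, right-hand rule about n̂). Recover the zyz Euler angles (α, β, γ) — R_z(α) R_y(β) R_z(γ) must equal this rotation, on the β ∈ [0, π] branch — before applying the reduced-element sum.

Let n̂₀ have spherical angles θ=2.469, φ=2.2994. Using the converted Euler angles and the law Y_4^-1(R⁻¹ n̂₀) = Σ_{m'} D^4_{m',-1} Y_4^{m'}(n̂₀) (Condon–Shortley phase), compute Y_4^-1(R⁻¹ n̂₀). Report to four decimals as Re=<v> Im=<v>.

Re=0.3302 Im=-0.2224

Axis–angle → zyz. n̂ = (sinθₙcosφₙ, sinθₙsinφₙ, cosθₙ) = (-0.013433, +0.061603, -0.998010), ω = 1.4754.
R = I cosω + sinω [n̂]ₓ + (1−cosω) n̂n̂ᵀ gives
  R = [+0.095415, +0.992724, +0.073453; -0.994221, +0.098685, -0.042252; -0.049193, -0.068997, +0.996403]
β = atan2(√(R₁₃²+R₂₃²), R₃₃) = 0.084840; α = atan2(R₂₃, R₁₃) mod 2π = 5.761180; γ = atan2(R₃₂, −R₃₁) mod 2π = 5.331773
Need the full column D^4_{m',-1} for m'=−4..4 at α=5.7612, β=0.0848, γ=5.3318.
cos(β/2)=0.999100, sin(β/2)=0.042407
d^4_{-4,-1}: single k=3 term ⇒ +0.000568;  D = -0.000565-0.000058i
d^4_{-3,-1}: k∈[2..3] ⇒ +0.014197 -0.000043 = +0.014155;  D = -0.011486-0.008272i
d^4_{-2,-1}: k∈[1..3] ⇒ +0.178789 -0.001611 +0.000002 = +0.177180;  D = -0.072995-0.161445i
d^4_{-1,-1}: k∈[0..3] ⇒ +0.992826 -0.026830 +0.000097 -0.000000 = +0.966092;  D = +0.093928-0.961515i
d^4_{0,-1}: k∈[0..3] ⇒ -0.188460 +0.002037 -0.000004 +0.000000 = -0.186426;  D = -0.108227+0.151795i
d^4_{1,-1}: k∈[0..3] ⇒ +0.017887 -0.000097 +0.000000 -0.000000 = +0.017790;  D = +0.016175-0.007407i
d^4_{2,-1}: k∈[0..2] ⇒ -0.001074 +0.000003 -0.000000 = -0.001071;  D = -0.001066-0.000099i
d^4_{3,-1}: k∈[0..1] ⇒ +0.000043 -0.000000 = +0.000043;  D = +0.000035+0.000025i
d^4_{4,-1}: single k=0 term ⇒ -0.000001;  D = -0.000000-0.000001i
Y_4^{m'}(θ=2.469,φ=2.2994) and Σ D·Y over m':
  (-0.0006-0.0001i)·(-0.0650-0.0150i)  (-0.0115-0.0083i)·(-0.1934+0.1366i)  (-0.0730-0.1614i)·(-0.0483+0.4235i)  (+0.0939-0.9615i)·(+0.1969+0.2207i)  (-0.1082+0.1518i)·(-0.2383+0.0000i)  (+0.0162-0.0074i)·(-0.1969+0.2207i)  (-0.0011-0.0001i)·(-0.0483-0.4235i)  (+0.0000+0.0000i)·(+0.1934+0.1366i)  (-0.0000-0.0000i)·(-0.0650+0.0150i)
Y_4^-1(R⁻¹ n̂) = +0.330237-0.222388i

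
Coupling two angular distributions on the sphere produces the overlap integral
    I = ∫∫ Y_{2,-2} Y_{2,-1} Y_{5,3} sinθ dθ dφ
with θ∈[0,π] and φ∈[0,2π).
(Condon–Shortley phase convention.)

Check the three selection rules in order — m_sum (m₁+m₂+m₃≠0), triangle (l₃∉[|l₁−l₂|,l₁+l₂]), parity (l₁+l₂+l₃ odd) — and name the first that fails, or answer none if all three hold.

Σmᵢ = 0  ✓
l₃∈[|l₁−l₂|,l₁+l₂]=[0,4] required, l₃=5 fails  ✗
Σlᵢ = 9 ⇒ odd

triangle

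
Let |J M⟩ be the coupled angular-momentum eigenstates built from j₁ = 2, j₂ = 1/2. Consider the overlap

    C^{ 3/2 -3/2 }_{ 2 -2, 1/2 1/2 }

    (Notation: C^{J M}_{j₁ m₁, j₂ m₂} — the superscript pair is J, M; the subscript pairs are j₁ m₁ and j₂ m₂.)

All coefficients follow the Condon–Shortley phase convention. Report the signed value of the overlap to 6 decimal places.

√[4·1!3!0!/5! · 0!4!1!0!0!3!] = √(144/5)
  +(−1)^1/∏(1,0,3,0,0,0)! = -1/6  (running -1/6)
⟨..|..⟩ = √(144/5)·(-1/6) = -0.894427

-0.894427  (= −√(4/5))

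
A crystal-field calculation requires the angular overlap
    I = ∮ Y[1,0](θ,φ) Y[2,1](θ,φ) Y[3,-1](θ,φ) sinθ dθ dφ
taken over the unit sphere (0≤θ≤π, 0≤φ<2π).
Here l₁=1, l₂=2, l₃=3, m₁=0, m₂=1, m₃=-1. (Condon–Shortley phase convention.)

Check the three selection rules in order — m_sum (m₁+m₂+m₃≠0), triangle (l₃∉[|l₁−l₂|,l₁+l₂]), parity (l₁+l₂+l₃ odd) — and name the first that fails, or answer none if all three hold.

m₁+m₂+m₃ = 0 + 1 − 1 = 0  ✓
triangle: |1−2|=1 ≤ l₃=3 ≤ 1+2=3  ✓
parity: l₁+l₂+l₃ = 6 is even  ✓

none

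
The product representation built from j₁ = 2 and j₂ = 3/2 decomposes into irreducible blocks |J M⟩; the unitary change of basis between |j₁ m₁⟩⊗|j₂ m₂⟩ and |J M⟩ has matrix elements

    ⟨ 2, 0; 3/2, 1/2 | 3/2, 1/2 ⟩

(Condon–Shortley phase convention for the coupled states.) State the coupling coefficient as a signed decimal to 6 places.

-0.447214  (= −√(1/5))

j₁+j₂−J=2  J+j₁−j₂=2  J−j₁+j₂=1  j₁+j₂+J+1=6
(j₁±m₁, j₂±m₂, J±M) = (2,2,2,1,2,1)
P² = 16/45
sum k=1..2:
  [1] −1/1 = -1
  [2] +1/4 = 1/4
S = -3/4
C² = P²·S² = 1/5 ; C = -0.447214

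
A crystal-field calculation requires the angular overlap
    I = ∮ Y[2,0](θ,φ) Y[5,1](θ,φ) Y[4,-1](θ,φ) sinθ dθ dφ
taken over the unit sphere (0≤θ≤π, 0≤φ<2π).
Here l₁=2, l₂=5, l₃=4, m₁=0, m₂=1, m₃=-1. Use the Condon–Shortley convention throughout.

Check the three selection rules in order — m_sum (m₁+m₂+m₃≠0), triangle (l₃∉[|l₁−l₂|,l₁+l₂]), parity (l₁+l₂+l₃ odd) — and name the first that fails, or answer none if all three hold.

parity

azimuthal sum: 0 + 1 − 1 = 0  ✓
3 ≤ 4 ≤ 7 (triangle on l)  ✓
L = 2 + 5 + 4 = 11 (odd)  ✗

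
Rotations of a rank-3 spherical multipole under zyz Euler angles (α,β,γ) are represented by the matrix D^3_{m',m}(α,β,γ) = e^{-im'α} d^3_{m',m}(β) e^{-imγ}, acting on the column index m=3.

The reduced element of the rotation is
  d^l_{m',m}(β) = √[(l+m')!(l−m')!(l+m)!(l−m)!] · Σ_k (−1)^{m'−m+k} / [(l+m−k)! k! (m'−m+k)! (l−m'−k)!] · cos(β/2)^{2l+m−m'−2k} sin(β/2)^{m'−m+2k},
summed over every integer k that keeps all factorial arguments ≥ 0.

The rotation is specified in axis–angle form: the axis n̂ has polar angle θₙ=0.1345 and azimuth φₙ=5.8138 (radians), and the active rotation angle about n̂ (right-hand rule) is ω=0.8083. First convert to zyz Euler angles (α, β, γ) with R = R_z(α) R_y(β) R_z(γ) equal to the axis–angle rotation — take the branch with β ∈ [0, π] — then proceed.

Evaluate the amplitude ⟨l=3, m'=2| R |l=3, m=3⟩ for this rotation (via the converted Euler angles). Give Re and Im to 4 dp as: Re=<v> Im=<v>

Axis–angle → zyz. n̂ = (sinθₙcosφₙ, sinθₙsinφₙ, cosθₙ) = (+0.119592, -0.060656, +0.990969), ω = 0.8083.
R = I cosω + sinω [n̂]ₓ + (1−cosω) n̂n̂ᵀ gives
  R = [+0.695152, -0.718827, -0.007209; +0.714340, +0.691867, -0.105068; +0.080514, +0.067889, +0.994439]
β = atan2(√(R₁₃²+R₂₃²), R₃₃) = 0.105511; α = atan2(R₂₃, R₁₃) mod 2π = 4.643884; γ = atan2(R₃₂, −R₃₁) mod 2π = 2.441062
First d^3_{2,3}(β=0.1055), then the phase factors e^{-i(2)α} and e^{-i(3)γ}:
c=cos(0.105511/2)=0.998609, s=sin(0.105511/2)=0.052731; N=√[120·1·720·1]=293.938769
The bounds max(0,m−m')=1 and min(l+m,l−m')=1 give 1 term
  k=1: (−1)^0·293.9388/(120)·0.9986^5·0.0527^1 = +0.128268
d^3_{2,3}(0.1055) = +0.128268
Phases: e^{-i·(2)·4.6439}=-0.990629-0.136582i, e^{-i·(3)·2.4411}=+0.506220-0.862404i ⇒ D=-0.079432+0.100714i

Re=-0.0794 Im=0.1007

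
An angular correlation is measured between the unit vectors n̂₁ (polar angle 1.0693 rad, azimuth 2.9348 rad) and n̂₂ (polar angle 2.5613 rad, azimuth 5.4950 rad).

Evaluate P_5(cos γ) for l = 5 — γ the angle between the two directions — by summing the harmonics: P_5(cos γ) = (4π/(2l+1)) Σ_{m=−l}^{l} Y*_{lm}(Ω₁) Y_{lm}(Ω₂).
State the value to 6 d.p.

0.394653

Term-by-term m-sum for l=5 (normalisation 4π/11 = 1.142397):
  [-5]  conj(Y_{5,-5})(Ω₁) = (-0.123049, 0.206759) ; Y_{5,-5}(Ω₂) = (-0.016031, -0.016484) ; Δ = (0.005381, -0.001286)
  [-4]  conj(Y_{5,-4})(Ω₁) = (0.282386, -0.307021) ; Y_{5,-4}(Ω₂) = (0.110905, 0.001236) ; Δ = (0.031698, -0.033701)
  [-3]  conj(Y_{5,-3})(Ω₁) = (-0.204956, 0.146437) ; Y_{5,-3}(Ω₂) = (-0.215232, 0.211662) ; Δ = (0.013118, -0.074899)
  [-2]  conj(Y_{5,-2})(Ω₁) = (-0.175916, 0.077210) ; Y_{5,-2}(Ω₂) = (0.002608, -0.467883) ; Δ = (0.035666, 0.082510)
  [-1]  conj(Y_{5,-1})(Ω₁) = (0.306163, -0.064230) ; Y_{5,-1}(Ω₂) = (0.183354, 0.184379) ; Δ = (0.067979, 0.044673)
  [+0]  conj(Y_{5,0})(Ω₁) = (0.122974, -0.000000) ; Y_{5,0}(Ω₂) = (0.307195, 0.000000) ; Δ = (0.037777, 0.000000)
  [+1]  conj(Y_{5,1})(Ω₁) = (-0.306163, -0.064230) ; Y_{5,1}(Ω₂) = (-0.183354, 0.184379) ; Δ = (0.067979, -0.044673)
  [+2]  conj(Y_{5,2})(Ω₁) = (-0.175916, -0.077210) ; Y_{5,2}(Ω₂) = (0.002608, 0.467883) ; Δ = (0.035666, -0.082510)
  [+3]  conj(Y_{5,3})(Ω₁) = (0.204956, 0.146437) ; Y_{5,3}(Ω₂) = (0.215232, 0.211662) ; Δ = (0.013118, 0.074899)
  [+4]  conj(Y_{5,4})(Ω₁) = (0.282386, 0.307021) ; Y_{5,4}(Ω₂) = (0.110905, -0.001236) ; Δ = (0.031698, 0.033701)
  [+5]  conj(Y_{5,5})(Ω₁) = (0.123049, 0.206759) ; Y_{5,5}(Ω₂) = (0.016031, -0.016484) ; Δ = (0.005381, 0.001286)
Accumulated sum (0.345460, 0.000000); after 4π/(2l+1) scaling, (0.394653, 0.000000) ⇒ P_5 = 0.394653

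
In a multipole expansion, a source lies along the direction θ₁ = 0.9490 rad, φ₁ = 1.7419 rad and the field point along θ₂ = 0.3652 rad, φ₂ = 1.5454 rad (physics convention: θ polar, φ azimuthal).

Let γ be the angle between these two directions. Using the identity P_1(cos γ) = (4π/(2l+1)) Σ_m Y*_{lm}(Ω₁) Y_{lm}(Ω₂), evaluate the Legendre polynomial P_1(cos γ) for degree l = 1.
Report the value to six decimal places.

Addition theorem: P_1(cos γ) = (4π/3) Σ_m Y*_{lm}(Ω₁) Y_{lm}(Ω₂), m = −1…1:
  m=-1: Y*=-0.04782 + 0.27673j  Y=0.00313 - 0.12335j  product 0.03398 + 0.00677j
  m=+0: Y*=0.28461 + 0.00000j  Y=0.45638 + 0.00000j  product 0.12989 + 0.00000j
  m=+1: Y*=0.04782 + 0.27673j  Y=-0.00313 - 0.12335j  product 0.03398 - 0.00677j
Total Σ_m = 0.19786 + 0.00000j. Multiply by 4.188790: 0.82879 + 0.00000j. P_1(cos γ) = 0.828788

0.828788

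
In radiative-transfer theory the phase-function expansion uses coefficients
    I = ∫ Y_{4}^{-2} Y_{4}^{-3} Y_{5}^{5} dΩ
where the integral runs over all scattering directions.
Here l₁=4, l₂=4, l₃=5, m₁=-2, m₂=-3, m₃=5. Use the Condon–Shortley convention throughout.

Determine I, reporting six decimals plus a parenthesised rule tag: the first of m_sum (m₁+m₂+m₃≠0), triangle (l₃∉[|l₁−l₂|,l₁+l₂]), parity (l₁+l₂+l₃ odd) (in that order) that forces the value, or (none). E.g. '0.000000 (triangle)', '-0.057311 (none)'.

Σlᵢ=13 odd — θ-integrand is odd under cosθ→−cosθ; I=0

0.000000 (parity)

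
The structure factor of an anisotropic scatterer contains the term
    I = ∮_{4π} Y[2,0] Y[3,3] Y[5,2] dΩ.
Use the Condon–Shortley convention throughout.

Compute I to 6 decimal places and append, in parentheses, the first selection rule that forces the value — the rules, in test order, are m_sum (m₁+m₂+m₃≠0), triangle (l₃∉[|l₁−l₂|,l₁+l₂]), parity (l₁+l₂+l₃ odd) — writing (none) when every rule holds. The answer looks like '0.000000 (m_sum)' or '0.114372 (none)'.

0.000000 (m_sum)

0 + 3 + 2 = 5 ≠ 0: azimuthal integral kills it; I = 0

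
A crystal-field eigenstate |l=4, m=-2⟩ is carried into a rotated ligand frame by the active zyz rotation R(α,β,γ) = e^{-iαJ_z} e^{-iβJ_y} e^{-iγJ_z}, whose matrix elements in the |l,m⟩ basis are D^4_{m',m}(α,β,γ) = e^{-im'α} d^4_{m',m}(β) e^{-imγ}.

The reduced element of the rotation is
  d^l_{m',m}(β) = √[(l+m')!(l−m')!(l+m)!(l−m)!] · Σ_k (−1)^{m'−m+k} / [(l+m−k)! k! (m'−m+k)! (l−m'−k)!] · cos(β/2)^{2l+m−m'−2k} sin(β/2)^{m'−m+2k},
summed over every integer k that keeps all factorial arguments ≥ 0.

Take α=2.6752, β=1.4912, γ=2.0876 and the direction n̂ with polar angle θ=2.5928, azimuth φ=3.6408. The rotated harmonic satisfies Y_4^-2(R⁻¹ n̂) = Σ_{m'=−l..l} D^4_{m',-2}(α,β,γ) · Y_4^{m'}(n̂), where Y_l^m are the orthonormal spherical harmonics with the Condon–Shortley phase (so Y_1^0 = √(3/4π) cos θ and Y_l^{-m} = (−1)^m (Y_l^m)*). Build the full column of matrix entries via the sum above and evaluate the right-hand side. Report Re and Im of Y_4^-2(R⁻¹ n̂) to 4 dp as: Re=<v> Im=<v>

Need the full column D^4_{m',-2} for m'=−4..4 at α=2.6752, β=1.4912, γ=2.0876.
cos(β/2)=0.734681, sin(β/2)=0.678413
d^4_{-4,-2}: single k=2 term ⇒ +0.382966;  D = -0.257899+0.283109i
d^4_{-3,-2}: k∈[1..2] ⇒ +0.293258 -0.750173 = -0.456915;  D = -0.426722+0.163339i
d^4_{-2,-2}: k∈[0..2] ⇒ +0.084877 -0.868484 +0.925683 = +0.142076;  D = -0.141354-0.014300i
d^4_{-1,-2}: k∈[0..2] ⇒ -0.332523 +1.417693 -0.805900 = +0.279270;  D = +0.235536+0.150047i
d^4_{0,-2}: k∈[0..2] ⇒ +0.686597 -1.561209 +0.499209 = -0.375403;  D = +0.192102+0.322527i
d^4_{1,-2}: k∈[0..2] ⇒ -0.945129 +1.208851 -0.206155 = +0.057567;  D = +0.004072+0.057423i
d^4_{2,-2}: k∈[0..2] ⇒ +0.925683 -0.631456 +0.044870 = +0.339097;  D = +0.130674-0.312908i
d^4_{3,-2}: k∈[0..1] ⇒ -0.639664 +0.181811 = -0.457852;  D = +0.347573-0.298029i
d^4_{4,-2}: single k=0 term ⇒ +0.278446;  D = +0.270304-0.066840i
Y_4^{m'}(θ=2.5928,φ=3.6408) and Σ D·Y over m':
  (-0.2579+0.2831i)·(-0.0135-0.0298i)  (-0.4267+0.1633i)·(+0.0111-0.1512i)  (-0.1414-0.0143i)·(+0.2019-0.3134i)  (+0.2355+0.1500i)·(+0.3873-0.2112i)  (+0.1921+0.3225i)·(-0.0310+0.0000i)  (+0.0041+0.0574i)·(-0.3873-0.2112i)  (+0.1307-0.3129i)·(+0.2019+0.3134i)  (+0.3476-0.2980i)·(-0.0111-0.1512i)  (+0.2703-0.0668i)·(-0.0135+0.0298i)
Y_4^-2(R⁻¹ n̂) = +0.200248+0.024358i

Re=0.2002 Im=0.0244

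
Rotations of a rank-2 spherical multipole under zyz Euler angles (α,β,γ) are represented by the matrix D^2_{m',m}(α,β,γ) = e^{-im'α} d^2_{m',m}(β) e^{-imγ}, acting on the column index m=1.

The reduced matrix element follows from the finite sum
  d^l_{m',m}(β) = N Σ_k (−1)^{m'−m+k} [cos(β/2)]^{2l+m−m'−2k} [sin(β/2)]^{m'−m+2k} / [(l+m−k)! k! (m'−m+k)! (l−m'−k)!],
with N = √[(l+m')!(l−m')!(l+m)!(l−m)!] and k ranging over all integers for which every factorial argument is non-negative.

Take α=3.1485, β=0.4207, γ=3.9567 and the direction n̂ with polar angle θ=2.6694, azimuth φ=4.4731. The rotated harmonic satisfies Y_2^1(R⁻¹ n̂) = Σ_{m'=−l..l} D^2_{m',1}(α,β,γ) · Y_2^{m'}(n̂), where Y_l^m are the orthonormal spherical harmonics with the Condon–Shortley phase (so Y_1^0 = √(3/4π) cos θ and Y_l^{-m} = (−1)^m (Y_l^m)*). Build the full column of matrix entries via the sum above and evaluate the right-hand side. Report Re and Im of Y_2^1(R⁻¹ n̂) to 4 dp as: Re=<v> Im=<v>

Re=-0.3795 Im=0.0212

Need the full column D^2_{m',1} for m'=−2..2 at α=3.1485, β=0.4207, γ=3.9567.
cos(β/2)=0.977958, sin(β/2)=0.208802
d^2_{-2,1}: single k=3 term ⇒ +0.017806;  D = -0.012389+0.012789i
d^2_{-1,1}: k∈[2..3] ⇒ +0.125093 -0.001901 = +0.123192;  D = +0.085101-0.089073i
d^2_{0,1}: k∈[1..2] ⇒ +0.478378 -0.021807 = +0.456571;  D = -0.313112+0.332292i
d^2_{1,1}: k∈[0..1] ⇒ +0.914704 -0.125093 = +0.789611;  D = +0.537525-0.578405i
d^2_{2,1}: single k=0 term ⇒ -0.390594;  D = +0.263913-0.287947i
Y_2^{m'}(θ=2.6694,φ=4.4731) and Σ D·Y over m':
  (-0.0124+0.0128i)·(-0.0709-0.0368i)  (+0.0851-0.0891i)·(+0.0742-0.3040i)  (-0.3131+0.3323i)·(+0.4350+0.0000i)  (+0.5375-0.5784i)·(-0.0742-0.3040i)  (+0.2639-0.2879i)·(-0.0709+0.0368i)
Y_2^1(R⁻¹ n̂) = -0.379472+0.021250i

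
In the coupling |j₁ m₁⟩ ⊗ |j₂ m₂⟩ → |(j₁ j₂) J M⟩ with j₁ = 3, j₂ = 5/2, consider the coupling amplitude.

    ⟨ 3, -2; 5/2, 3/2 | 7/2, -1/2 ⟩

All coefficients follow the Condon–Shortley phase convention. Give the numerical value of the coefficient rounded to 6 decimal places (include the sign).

+0.563436  (= +√(20/63))

√[8·2!4!3!/10! · 1!5!4!1!3!4!] = √(9216/35)
  +(−1)^1/∏(1,1,4,3,0,0)! = -1/144  (running -1/144)
  +(−1)^2/∏(2,0,3,2,1,1)! = 1/24  (running 5/144)
⟨..|..⟩ = √(9216/35)·(5/144) = +0.563436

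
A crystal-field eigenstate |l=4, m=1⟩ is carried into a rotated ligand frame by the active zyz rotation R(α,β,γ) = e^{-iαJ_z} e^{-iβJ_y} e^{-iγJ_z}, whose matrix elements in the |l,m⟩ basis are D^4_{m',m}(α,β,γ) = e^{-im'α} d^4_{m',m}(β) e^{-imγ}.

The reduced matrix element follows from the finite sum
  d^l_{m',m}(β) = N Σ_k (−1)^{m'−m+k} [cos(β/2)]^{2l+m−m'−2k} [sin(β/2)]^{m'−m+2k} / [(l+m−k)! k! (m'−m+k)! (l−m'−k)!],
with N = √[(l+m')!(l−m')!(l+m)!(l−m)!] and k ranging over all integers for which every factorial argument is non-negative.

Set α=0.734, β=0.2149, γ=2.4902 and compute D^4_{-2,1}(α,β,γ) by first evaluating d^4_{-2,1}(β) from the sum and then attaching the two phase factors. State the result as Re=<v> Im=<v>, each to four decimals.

Re=0.0087 Im=-0.0142

Split into d^4_{-2,1}(β=0.2149) × two z-phases.
c=cos(0.214900/2)=0.994233, s=sin(0.214900/2)=0.107243; N=√[2·720·120·6]=1018.233765
Admissible k: 3..5 (factorial args all ≥0)
  k=3: (−1)^0·1018.2338/(72)·0.9942^5·0.1072^3 = +0.016946
  k=4: (−1)^1·1018.2338/(48)·0.9942^3·0.1072^5 = -0.000296
  k=5: (−1)^2·1018.2338/(240)·0.9942^1·0.1072^7 = +0.000001
d^4_{-2,1}(0.2149) = +0.016946 -0.000296 +0.000001 = +0.016651
Phases: e^{-i·(-2)·0.7340}=+0.102615+0.994721i, e^{-i·(1)·2.4902}=-0.795240-0.606294i ⇒ D=+0.008683-0.014208i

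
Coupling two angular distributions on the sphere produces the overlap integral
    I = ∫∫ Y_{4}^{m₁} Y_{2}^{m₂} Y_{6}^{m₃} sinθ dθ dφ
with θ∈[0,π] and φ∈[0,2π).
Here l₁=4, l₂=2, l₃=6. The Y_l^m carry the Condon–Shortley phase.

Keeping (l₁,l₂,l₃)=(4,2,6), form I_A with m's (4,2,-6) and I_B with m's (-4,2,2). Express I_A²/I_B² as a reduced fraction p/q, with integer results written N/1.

495/1

Same 4,2,6: normalisation and zero-m 3j drop out of the ratio.
A: Δ: 0! 8! 4! / 13! → 1/6435; sum: t=0:+1/967680 = 1/967680; 3j²(4 2 6; 4 2 -6) = Δ·Π!·Σ² = 1/13  (sign +1)
B: Δ: 0! 8! 4! / 13! → 1/6435; sum: t=0:+1/967680 = 1/967680; 3j²(4 2 6; -4 2 2) = Δ·Π!·Σ² = 1/6435  (sign +1)
I_A²/I_B² = (1/13)/(1/6435) = 495/1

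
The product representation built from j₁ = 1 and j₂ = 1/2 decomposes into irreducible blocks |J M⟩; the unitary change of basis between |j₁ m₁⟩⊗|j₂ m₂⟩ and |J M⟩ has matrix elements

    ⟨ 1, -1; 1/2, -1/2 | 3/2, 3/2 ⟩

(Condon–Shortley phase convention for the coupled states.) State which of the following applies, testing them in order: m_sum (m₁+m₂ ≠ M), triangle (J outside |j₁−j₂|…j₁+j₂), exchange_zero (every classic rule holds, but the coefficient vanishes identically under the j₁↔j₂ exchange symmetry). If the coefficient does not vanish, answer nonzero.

m-sum: m₁+m₂ = -1+(-1/2) = -3/2, M = 3/2  ✗ ⇒ coefficient is 0

m_sum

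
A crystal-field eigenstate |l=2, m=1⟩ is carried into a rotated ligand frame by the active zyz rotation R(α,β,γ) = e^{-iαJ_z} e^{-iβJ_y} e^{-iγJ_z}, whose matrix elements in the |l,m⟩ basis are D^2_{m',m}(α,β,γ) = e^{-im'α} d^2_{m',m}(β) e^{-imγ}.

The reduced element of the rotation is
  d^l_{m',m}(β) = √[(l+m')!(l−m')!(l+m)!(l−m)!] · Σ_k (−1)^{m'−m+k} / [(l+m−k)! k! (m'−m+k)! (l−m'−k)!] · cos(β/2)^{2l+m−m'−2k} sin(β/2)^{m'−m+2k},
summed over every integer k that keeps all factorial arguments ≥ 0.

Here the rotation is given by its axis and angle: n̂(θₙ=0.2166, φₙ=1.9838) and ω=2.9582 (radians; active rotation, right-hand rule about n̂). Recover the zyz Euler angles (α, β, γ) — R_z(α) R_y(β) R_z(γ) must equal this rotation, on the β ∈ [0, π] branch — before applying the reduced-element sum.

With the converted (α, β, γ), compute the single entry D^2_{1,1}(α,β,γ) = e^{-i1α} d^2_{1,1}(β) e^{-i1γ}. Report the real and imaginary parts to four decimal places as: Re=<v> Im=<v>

Axis–angle → zyz. n̂ = (sinθₙcosφₙ, sinθₙsinφₙ, cosθₙ) = (-0.086257, +0.196841, +0.976634), ω = 2.9582.
R = I cosω + sinω [n̂]ₓ + (1−cosω) n̂n̂ᵀ gives
  R = [-0.968475, -0.211778, -0.131173; +0.144432, -0.906388, +0.396989; -0.202967, +0.365528, +0.908402]
β = atan2(√(R₁₃²+R₂₃²), R₃₃) = 0.431351; α = atan2(R₂₃, R₁₃) mod 2π = 1.889923; γ = atan2(R₃₂, −R₃₁) mod 2π = 1.063915
First d^2_{1,1}(β=0.4314), then the phase factors e^{-i(1)α} and e^{-i(1)γ}:
With c≡cos(β/2)=0.976832 and s≡sin(β/2)=0.214007, N=[6·1·6·1]^{1/2}=6.000000
The bounds max(0,m−m')=0 and min(l+m,l−m')=1 give 2 terms
  k=0: (−1)^0·6.0000/(6)·0.9768^4·0.2140^0 = +0.910499
  k=1: (−1)^1·6.0000/(2)·0.9768^2·0.2140^2 = -0.131105
d^2_{1,1}(0.4314) = +0.910499 -0.131105 = +0.779394
D = (-0.313737-0.949510i)·(+0.779394)·(+0.485453-0.874263i) = -0.765697-0.145477i

Re=-0.7657 Im=-0.1455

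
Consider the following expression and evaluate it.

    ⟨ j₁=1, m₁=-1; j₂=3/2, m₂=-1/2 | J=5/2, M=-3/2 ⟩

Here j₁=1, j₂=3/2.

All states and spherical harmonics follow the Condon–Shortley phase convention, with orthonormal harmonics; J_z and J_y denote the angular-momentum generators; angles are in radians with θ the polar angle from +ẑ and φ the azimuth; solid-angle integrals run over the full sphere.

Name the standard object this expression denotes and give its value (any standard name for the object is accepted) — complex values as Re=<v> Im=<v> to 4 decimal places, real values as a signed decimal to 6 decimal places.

This is a Clebsch–Gordan (vector-coupling) coefficient.
triangle: 0!·2!·3!/6! = 12/720
(j±m)!: 0!·2!·1!·2!·1!·4! = 96
prefactor² = (2J+1)·Δ·N² = 48/5
  k=0: +1/(0!·0!·2!·1!·0!·2!) = 1/4
Σ = 1/4  ⇒  CG² = 48/5·(1/4)² = 3/5
CG = +√(3/5) = +0.774597

Clebsch–Gordan coefficient, +√(3/5) ≈ +0.774597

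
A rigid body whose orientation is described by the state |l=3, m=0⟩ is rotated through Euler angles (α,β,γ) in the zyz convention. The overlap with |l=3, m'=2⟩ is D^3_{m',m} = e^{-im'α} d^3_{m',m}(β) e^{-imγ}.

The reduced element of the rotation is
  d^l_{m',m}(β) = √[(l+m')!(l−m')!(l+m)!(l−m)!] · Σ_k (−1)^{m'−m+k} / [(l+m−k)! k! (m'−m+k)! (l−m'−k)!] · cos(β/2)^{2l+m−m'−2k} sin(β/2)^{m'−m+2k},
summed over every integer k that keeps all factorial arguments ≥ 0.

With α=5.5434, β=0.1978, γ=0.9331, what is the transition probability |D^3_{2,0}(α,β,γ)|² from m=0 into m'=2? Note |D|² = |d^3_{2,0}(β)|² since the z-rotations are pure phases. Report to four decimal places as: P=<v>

Split into d^3_{2,0}(β=0.1978) × two z-phases.
Half-angle: c=0.995113, s=0.098739. N=√(120·1·6·6)=65.726707
k∈{0,1} keeps every argument non-negative
  k=0: (−1)^2·65.7267/(12)·0.9951^4·0.0987^2 = +0.052363
  k=1: (−1)^3·65.7267/(12)·0.9951^2·0.0987^4 = -0.000516
d^3_{2,0}(0.1978) = +0.052363 -0.000516 = +0.051848
|D^3_{2,0}|² = |d^3_{2,0}(β)|² = (+0.051848)² = 0.002688 (the z-rotation phases have unit modulus)

P=0.0027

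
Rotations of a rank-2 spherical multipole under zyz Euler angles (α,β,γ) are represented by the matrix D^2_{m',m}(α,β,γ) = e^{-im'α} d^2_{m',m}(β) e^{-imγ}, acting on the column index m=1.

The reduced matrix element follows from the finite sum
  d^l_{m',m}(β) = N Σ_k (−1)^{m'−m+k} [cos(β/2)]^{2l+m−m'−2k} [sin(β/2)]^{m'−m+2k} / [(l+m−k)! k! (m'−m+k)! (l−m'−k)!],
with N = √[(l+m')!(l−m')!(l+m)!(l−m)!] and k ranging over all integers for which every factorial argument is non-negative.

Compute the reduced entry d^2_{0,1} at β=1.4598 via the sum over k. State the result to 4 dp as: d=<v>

d^2_{0,1}(β=1.4598) via the finite sum:
c=cos(1.459800/2)=0.745241, s=sin(1.459800/2)=0.666795; N=√[2·2·6·1]=4.898979
Admissible k: 1..2 (factorial args all ≥0)
  k=1: (−1)^0·4.8990/(2)·0.7452^3·0.6668^1 = +0.676018
  k=2: (−1)^1·4.8990/(2)·0.7452^1·0.6668^3 = -0.541190
d^2_{0,1}(1.4598) = +0.676018 -0.541190 = +0.134828

d=0.1348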